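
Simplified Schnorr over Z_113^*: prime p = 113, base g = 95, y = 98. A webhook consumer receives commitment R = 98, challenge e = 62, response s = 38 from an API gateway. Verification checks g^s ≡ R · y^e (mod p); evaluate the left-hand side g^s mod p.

15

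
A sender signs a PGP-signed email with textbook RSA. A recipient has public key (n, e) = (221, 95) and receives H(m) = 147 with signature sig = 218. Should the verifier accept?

accept

sig^2 ≡ 218^2 = 47524 ≡ 9
sig^4 ≡ 9^2 = 81
sig^8 ≡ 81^2 = 6561 ≡ 152
sig^16 ≡ 152^2 = 23104 ≡ 120
sig^32 ≡ 120^2 = 14400 ≡ 35
sig^64 ≡ 35^2 = 1225 ≡ 120
95 = 64 + 16 + 8 + 4 + 2 + 1, so sig^95 ≡ 120·120·152·81·9·218 ≡ 147 (mod 221)
sig^95 mod 221 = 147 matches H(m).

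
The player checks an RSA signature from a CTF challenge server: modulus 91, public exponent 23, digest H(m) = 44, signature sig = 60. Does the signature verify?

verifies

sig^23 mod 91 = 44
sig^23 mod 91 = 44 matches H(m).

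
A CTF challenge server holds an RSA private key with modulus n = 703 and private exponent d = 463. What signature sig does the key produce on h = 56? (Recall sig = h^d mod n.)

550

Squares mod 703: h^1≡56, h^2≡324, h^4≡229, h^8≡419, h^16≡514, h^32≡571, h^64≡552, h^128≡305, h^256≡229
463 = 256 + 128 + 64 + 8 + 4 + 2 + 1, so h^463 ≡ 229·305·552·419·229·324·56 ≡ 550 (mod 703)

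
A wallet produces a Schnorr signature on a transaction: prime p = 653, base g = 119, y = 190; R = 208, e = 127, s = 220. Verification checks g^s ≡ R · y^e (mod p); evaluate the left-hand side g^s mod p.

119^2 = 14161 ≡ 448
119^4 ≡ 448^2 = 200704 ≡ 233
119^8 ≡ 233^2 = 54289 ≡ 90
119^16 ≡ 90^2 = 8100 ≡ 264
119^32 ≡ 264^2 = 69696 ≡ 478
119^64 ≡ 478^2 = 228484 ≡ 587
119^128 ≡ 587^2 = 344569 ≡ 438
220 = 128 + 64 + 16 + 8 + 4, so 119^220 ≡ 438·587·264·90·233 ≡ 362 (mod 653)

362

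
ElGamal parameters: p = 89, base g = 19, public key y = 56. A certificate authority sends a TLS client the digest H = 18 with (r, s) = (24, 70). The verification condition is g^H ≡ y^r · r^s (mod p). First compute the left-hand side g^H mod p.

19^2 = 361 ≡ 5
19^4 ≡ 5^2 = 25
19^8 ≡ 25^2 = 625 ≡ 2
19^16 ≡ 2^2 = 4
18 = 16 + 2, so 19^18 ≡ 4·5 ≡ 20 (mod 89)

20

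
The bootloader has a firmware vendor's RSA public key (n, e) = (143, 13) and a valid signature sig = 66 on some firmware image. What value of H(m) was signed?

66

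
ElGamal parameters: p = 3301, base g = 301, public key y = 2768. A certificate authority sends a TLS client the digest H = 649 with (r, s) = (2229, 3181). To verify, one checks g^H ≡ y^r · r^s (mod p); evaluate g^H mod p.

301^2 = 90601 ≡ 1474
301^4 ≡ 1474^2 = 2172676 ≡ 618
301^8 ≡ 618^2 = 381924 ≡ 2309
301^16 ≡ 2309^2 = 5331481 ≡ 366
301^32 ≡ 366^2 = 133956 ≡ 1916
301^64 ≡ 1916^2 = 3671056 ≡ 344
301^128 ≡ 344^2 = 118336 ≡ 2801
301^256 ≡ 2801^2 = 7845601 ≡ 2425
301^512 ≡ 2425^2 = 5880625 ≡ 1544
649 = 512 + 128 + 8 + 1, so 301^649 ≡ 1544·2801·2309·301 ≡ 1730 (mod 3301)

1730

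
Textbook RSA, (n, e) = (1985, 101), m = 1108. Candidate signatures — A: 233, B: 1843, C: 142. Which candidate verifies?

B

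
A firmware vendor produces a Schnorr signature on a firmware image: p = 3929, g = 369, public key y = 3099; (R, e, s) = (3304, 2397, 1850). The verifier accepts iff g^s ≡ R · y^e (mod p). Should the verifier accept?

accept

g^s mod p:
369^2 = 136161 ≡ 2575
369^4 ≡ 2575^2 = 6630625 ≡ 2402
369^8 ≡ 2402^2 = 5769604 ≡ 1832
369^16 ≡ 1832^2 = 3356224 ≡ 858
369^32 ≡ 858^2 = 736164 ≡ 1441
369^64 ≡ 1441^2 = 2076481 ≡ 1969
369^128 ≡ 1969^2 = 3876961 ≡ 2967
369^256 ≡ 2967^2 = 8803089 ≡ 2129
369^512 ≡ 2129^2 = 4532641 ≡ 2504
369^1024 ≡ 2504^2 = 6270016 ≡ 3261
1850 = 1024 + 512 + 256 + 32 + 16 + 8 + 2, so 369^1850 ≡ 3261·2504·2129·1441·858·1832·2575 ≡ 1501 (mod 3929)
R · y^e mod p:
3099^2 = 9603801 ≡ 1325
3099^4 ≡ 1325^2 = 1755625 ≡ 3291
3099^8 ≡ 3291^2 = 10830681 ≡ 2357
3099^16 ≡ 2357^2 = 5555449 ≡ 3772
3099^32 ≡ 3772^2 = 14227984 ≡ 1075
3099^64 ≡ 1075^2 = 1155625 ≡ 499
3099^128 ≡ 499^2 = 249001 ≡ 1474
3099^256 ≡ 1474^2 = 2172676 ≡ 3868
3099^512 ≡ 3868^2 = 14961424 ≡ 3721
3099^1024 ≡ 3721^2 = 13845841 ≡ 45
3099^2048 ≡ 45^2 = 2025
2397 = 2048 + 256 + 64 + 16 + 8 + 4 + 1, so 3099^2397 ≡ 2025·3868·499·3772·2357·3291·3099 ≡ 1060 (mod 3929)
3304·1060 = 3502240 ≡ 1501 (mod 3929)
1501 ≡ 1501 (mod 3929); signature holds.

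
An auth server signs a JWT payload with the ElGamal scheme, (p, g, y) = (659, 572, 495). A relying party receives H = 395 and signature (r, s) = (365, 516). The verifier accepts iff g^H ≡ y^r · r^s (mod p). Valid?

yes

Left side g^H mod p:
572^2 = 327184 ≡ 320
572^4 ≡ 320^2 = 102400 ≡ 255
572^8 ≡ 255^2 = 65025 ≡ 443
572^16 ≡ 443^2 = 196249 ≡ 526
572^32 ≡ 526^2 = 276676 ≡ 555
572^64 ≡ 555^2 = 308025 ≡ 272
572^128 ≡ 272^2 = 73984 ≡ 176
572^256 ≡ 176^2 = 30976 ≡ 3
395 = 256 + 128 + 8 + 2 + 1, so 572^395 ≡ 3·176·443·320·572 ≡ 52 (mod 659)
Right side y^r · r^s mod p:
495^2 = 245025 ≡ 536
495^4 ≡ 536^2 = 287296 ≡ 631
495^8 ≡ 631^2 = 398161 ≡ 125
495^16 ≡ 125^2 = 15625 ≡ 468
495^32 ≡ 468^2 = 219024 ≡ 236
495^64 ≡ 236^2 = 55696 ≡ 340
495^128 ≡ 340^2 = 115600 ≡ 275
495^256 ≡ 275^2 = 75625 ≡ 499
365 = 256 + 64 + 32 + 8 + 4 + 1, so 495^365 ≡ 499·340·236·125·631·495 ≡ 641 (mod 659)
365^2 = 133225 ≡ 107
365^4 ≡ 107^2 = 11449 ≡ 246
365^8 ≡ 246^2 = 60516 ≡ 547
365^16 ≡ 547^2 = 299209 ≡ 23
365^32 ≡ 23^2 = 529
365^64 ≡ 529^2 = 279841 ≡ 425
365^128 ≡ 425^2 = 180625 ≡ 59
365^256 ≡ 59^2 = 3481 ≡ 186
365^512 ≡ 186^2 = 34596 ≡ 328
516 = 512 + 4, so 365^516 ≡ 328·246 ≡ 290 (mod 659)
641·290 = 185890 ≡ 52 (mod 659)
52 ≡ 52 (mod 659), so the signature is genuine.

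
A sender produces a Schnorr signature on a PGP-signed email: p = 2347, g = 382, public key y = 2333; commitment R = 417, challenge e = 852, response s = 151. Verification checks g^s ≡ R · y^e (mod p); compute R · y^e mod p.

2333^2 = 5442889 ≡ 196
2333^4 ≡ 196^2 = 38416 ≡ 864
2333^8 ≡ 864^2 = 746496 ≡ 150
2333^16 ≡ 150^2 = 22500 ≡ 1377
2333^32 ≡ 1377^2 = 1896129 ≡ 2100
2333^64 ≡ 2100^2 = 4410000 ≡ 2334
2333^128 ≡ 2334^2 = 5447556 ≡ 169
2333^256 ≡ 169^2 = 28561 ≡ 397
2333^512 ≡ 397^2 = 157609 ≡ 360
852 = 512 + 256 + 64 + 16 + 4, so 2333^852 ≡ 360·397·2334·1377·864 ≡ 14 (mod 2347)
R · y^e ≡ 417·14 = 5838 ≡ 1144 (mod 2347)

1144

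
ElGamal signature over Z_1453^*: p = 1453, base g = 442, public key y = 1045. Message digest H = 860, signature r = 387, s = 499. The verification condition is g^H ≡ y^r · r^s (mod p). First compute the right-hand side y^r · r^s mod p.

1038

Squares mod 1453: 1045^1≡1045, 1045^2≡822, 1045^4≡39, 1045^8≡68, 1045^16≡265, 1045^32≡481, 1045^64≡334, 1045^128≡1128, 1045^256≡1009
387 = 256 + 128 + 2 + 1, so 1045^387 ≡ 1009·1128·822·1045 ≡ 352 (mod 1453)
Squares mod 1453: 387^1≡387, 387^2≡110, 387^4≡476, 387^8≡1361, 387^16≡1199, 387^32≡584, 387^64≡1054, 387^128≡824, 387^256≡425
499 = 256 + 128 + 64 + 32 + 16 + 2 + 1, so 387^499 ≡ 425·824·1054·584·1199·110·387 ≡ 1167 (mod 1453)
y^r · r^s ≡ 352·1167 = 410784 ≡ 1038 (mod 1453)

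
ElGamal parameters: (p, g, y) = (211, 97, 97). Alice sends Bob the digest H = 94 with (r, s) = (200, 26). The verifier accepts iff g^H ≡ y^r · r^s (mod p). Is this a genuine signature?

Left side g^H mod p:
97^2 = 9409 ≡ 125
97^4 ≡ 125^2 = 15625 ≡ 11
97^8 ≡ 11^2 = 121
97^16 ≡ 121^2 = 14641 ≡ 82
97^32 ≡ 82^2 = 6724 ≡ 183
97^64 ≡ 183^2 = 33489 ≡ 151
94 = 64 + 16 + 8 + 4 + 2, so 97^94 ≡ 151·82·121·11·125 ≡ 5 (mod 211)
Right side y^r · r^s mod p:
97^2 = 9409 ≡ 125
97^4 ≡ 125^2 = 15625 ≡ 11
97^8 ≡ 11^2 = 121
97^16 ≡ 121^2 = 14641 ≡ 82
97^32 ≡ 82^2 = 6724 ≡ 183
97^64 ≡ 183^2 = 33489 ≡ 151
97^128 ≡ 151^2 = 22801 ≡ 13
200 = 128 + 64 + 8, so 97^200 ≡ 13·151·121 ≡ 148 (mod 211)
200^2 = 40000 ≡ 121
200^4 ≡ 121^2 = 14641 ≡ 82
200^8 ≡ 82^2 = 6724 ≡ 183
200^16 ≡ 183^2 = 33489 ≡ 151
26 = 16 + 8 + 2, so 200^26 ≡ 151·183·121 ≡ 87 (mod 211)
148·87 = 12876 ≡ 5 (mod 211)
5 ≡ 5 (mod 211), so the signature is genuine.

genuine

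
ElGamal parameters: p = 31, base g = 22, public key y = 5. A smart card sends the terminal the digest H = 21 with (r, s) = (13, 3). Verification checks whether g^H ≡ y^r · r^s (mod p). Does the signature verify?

Left side g^H mod p:
Squares mod 31: 22^1≡22, 22^2≡19, 22^4≡20, 22^8≡28, 22^16≡9
21 = 16 + 4 + 1, so 22^21 ≡ 9·20·22 ≡ 23 (mod 31)
Right side y^r · r^s mod p:
Squares mod 31: 5^1≡5, 5^2≡25, 5^4≡5, 5^8≡25
13 = 8 + 4 + 1, so 5^13 ≡ 25·5·5 ≡ 5 (mod 31)
Squares mod 31: 13^1≡13, 13^2≡14
3 = 2 + 1, so 13^3 ≡ 14·13 ≡ 27 (mod 31)
5·27 = 135 ≡ 11 (mod 31)
23 ≠ 11, so verification fails.

does not verify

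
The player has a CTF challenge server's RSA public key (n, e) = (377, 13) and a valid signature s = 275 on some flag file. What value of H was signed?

2

Squares mod 377: s^1≡275, s^2≡225, s^4≡107, s^8≡139
13 = 8 + 4 + 1, so s^13 ≡ 139·107·275 ≡ 2 (mod 377)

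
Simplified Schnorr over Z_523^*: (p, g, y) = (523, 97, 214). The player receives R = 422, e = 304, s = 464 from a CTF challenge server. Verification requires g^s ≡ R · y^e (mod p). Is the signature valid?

invalid

g^s mod p:
97^2 = 9409 ≡ 518
97^4 ≡ 518^2 = 268324 ≡ 25
97^8 ≡ 25^2 = 625 ≡ 102
97^16 ≡ 102^2 = 10404 ≡ 467
97^32 ≡ 467^2 = 218089 ≡ 521
97^64 ≡ 521^2 = 271441 ≡ 4
97^128 ≡ 4^2 = 16
97^256 ≡ 16^2 = 256
464 = 256 + 128 + 64 + 16, so 97^464 ≡ 256·16·4·467 ≡ 361 (mod 523)
R · y^e mod p:
214^2 = 45796 ≡ 295
214^4 ≡ 295^2 = 87025 ≡ 207
214^8 ≡ 207^2 = 42849 ≡ 486
214^16 ≡ 486^2 = 236196 ≡ 323
214^32 ≡ 323^2 = 104329 ≡ 252
214^64 ≡ 252^2 = 63504 ≡ 221
214^128 ≡ 221^2 = 48841 ≡ 202
214^256 ≡ 202^2 = 40804 ≡ 10
304 = 256 + 32 + 16, so 214^304 ≡ 10·252·323 ≡ 172 (mod 523)
422·172 = 72584 ≡ 410 (mod 523)
361 ≠ 410; the check fails.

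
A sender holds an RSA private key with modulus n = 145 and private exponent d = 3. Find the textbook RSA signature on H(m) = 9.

4

(H(m))^2 ≡ 9^2 = 81
3 = 2 + 1, so (H(m))^3 ≡ 81·9 ≡ 4 (mod 145)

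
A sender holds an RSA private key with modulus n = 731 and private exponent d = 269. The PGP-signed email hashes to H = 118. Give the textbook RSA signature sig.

475

H^2 ≡ 118^2 = 13924 ≡ 35
H^4 ≡ 35^2 = 1225 ≡ 494
H^8 ≡ 494^2 = 244036 ≡ 613
H^16 ≡ 613^2 = 375769 ≡ 35
H^32 ≡ 35^2 = 1225 ≡ 494
H^64 ≡ 494^2 = 244036 ≡ 613
H^128 ≡ 613^2 = 375769 ≡ 35
H^256 ≡ 35^2 = 1225 ≡ 494
269 = 256 + 8 + 4 + 1, so H^269 ≡ 494·613·494·118 ≡ 475 (mod 731)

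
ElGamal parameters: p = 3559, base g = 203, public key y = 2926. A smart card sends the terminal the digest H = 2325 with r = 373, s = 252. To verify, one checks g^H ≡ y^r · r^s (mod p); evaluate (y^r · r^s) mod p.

Squares mod 3559: 2926^1≡2926, 2926^2≡2081, 2926^4≡2817, 2926^8≡2478, 2926^16≡1209, 2926^32≡2491, 2926^64≡1744, 2926^128≡2150, 2926^256≡2918
373 = 256 + 64 + 32 + 16 + 4 + 1, so 2926^373 ≡ 2918·1744·2491·1209·2817·2926 ≡ 1897 (mod 3559)
Squares mod 3559: 373^1≡373, 373^2≡328, 373^4≡814, 373^8≡622, 373^16≡2512, 373^32≡37, 373^64≡1369, 373^128≡2127
252 = 128 + 64 + 32 + 16 + 8 + 4, so 373^252 ≡ 2127·1369·37·2512·622·814 ≡ 849 (mod 3559)
y^r · r^s ≡ 1897·849 = 1610553 ≡ 1885 (mod 3559)

1885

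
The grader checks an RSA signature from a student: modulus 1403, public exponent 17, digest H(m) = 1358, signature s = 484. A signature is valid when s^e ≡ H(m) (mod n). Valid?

Squares mod 1403: s^1≡484, s^2≡1358, s^4≡622, s^8≡1059, s^16≡484
17 = 16 + 1, so s^17 ≡ 484·484 ≡ 1358 (mod 1403)
s^17 mod 1403 = 1358 matches H(m).

yes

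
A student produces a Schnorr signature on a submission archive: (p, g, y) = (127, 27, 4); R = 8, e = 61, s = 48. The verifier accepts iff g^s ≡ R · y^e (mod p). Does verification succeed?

fails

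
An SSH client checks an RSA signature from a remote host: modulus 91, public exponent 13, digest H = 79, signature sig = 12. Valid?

no

sig^2 ≡ 12^2 = 144 ≡ 53
sig^4 ≡ 53^2 = 2809 ≡ 79
sig^8 ≡ 79^2 = 6241 ≡ 53
13 = 8 + 4 + 1, so sig^13 ≡ 53·79·12 ≡ 12 (mod 91)
sig^13 mod 91 = 12, but H = 79.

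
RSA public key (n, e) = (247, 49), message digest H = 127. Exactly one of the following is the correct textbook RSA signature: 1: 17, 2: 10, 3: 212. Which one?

2

Candidate 1: Squares mod 247: 17^1≡17, 17^2≡42, 17^4≡35, 17^8≡237, 17^16≡100, 17^32≡120; 49 = 32 + 16 + 1, so 17^49 ≡ 120·100·17 ≡ 225 (mod 247)
Candidate 2: Squares mod 247: 10^1≡10, 10^2≡100, 10^4≡120, 10^8≡74, 10^16≡42, 10^32≡35; 49 = 32 + 16 + 1, so 10^49 ≡ 35·42·10 ≡ 127 (mod 247)
  → matches H = 127
Candidate 3: Squares mod 247: 212^1≡212, 212^2≡237, 212^4≡100, 212^8≡120, 212^16≡74, 212^32≡42; 49 = 32 + 16 + 1, so 212^49 ≡ 42·74·212 ≡ 147 (mod 247)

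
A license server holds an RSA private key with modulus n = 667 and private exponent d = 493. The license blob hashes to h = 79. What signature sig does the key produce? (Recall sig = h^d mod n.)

h^2 ≡ 79^2 = 6241 ≡ 238
h^4 ≡ 238^2 = 56644 ≡ 616
h^8 ≡ 616^2 = 379456 ≡ 600
h^16 ≡ 600^2 = 360000 ≡ 487
h^32 ≡ 487^2 = 237169 ≡ 384
h^64 ≡ 384^2 = 147456 ≡ 49
h^128 ≡ 49^2 = 2401 ≡ 400
h^256 ≡ 400^2 = 160000 ≡ 587
493 = 256 + 128 + 64 + 32 + 8 + 4 + 1, so h^493 ≡ 587·400·49·384·600·616·79 ≡ 135 (mod 667)

135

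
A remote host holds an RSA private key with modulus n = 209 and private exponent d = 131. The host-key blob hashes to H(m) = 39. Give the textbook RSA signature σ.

39

(H(m))^2 ≡ 39^2 = 1521 ≡ 58
(H(m))^4 ≡ 58^2 = 3364 ≡ 20
(H(m))^8 ≡ 20^2 = 400 ≡ 191
(H(m))^16 ≡ 191^2 = 36481 ≡ 115
(H(m))^32 ≡ 115^2 = 13225 ≡ 58
(H(m))^64 ≡ 58^2 = 3364 ≡ 20
(H(m))^128 ≡ 20^2 = 400 ≡ 191
131 = 128 + 2 + 1, so (H(m))^131 ≡ 191·58·39 ≡ 39 (mod 209)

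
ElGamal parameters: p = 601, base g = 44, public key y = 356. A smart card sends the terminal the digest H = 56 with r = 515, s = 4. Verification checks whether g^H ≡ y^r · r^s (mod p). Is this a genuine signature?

Left side g^H mod p:
Squares mod 601: 44^1≡44, 44^2≡133, 44^4≡260, 44^8≡288, 44^16≡6, 44^32≡36
56 = 32 + 16 + 8, so 44^56 ≡ 36·6·288 ≡ 305 (mod 601)
Right side y^r · r^s mod p:
Squares mod 601: 356^1≡356, 356^2≡526, 356^4≡216, 356^8≡379, 356^16≡2, 356^32≡4, 356^64≡16, 356^128≡256, 356^256≡27, 356^512≡128
515 = 512 + 2 + 1, so 356^515 ≡ 128·526·356 ≡ 287 (mod 601)
Squares mod 601: 515^1≡515, 515^2≡184, 515^4≡200
515^4 ≡ 200 (mod 601)
287·200 = 57400 ≡ 305 (mod 601)
305 ≡ 305 (mod 601), so the signature is genuine.

genuine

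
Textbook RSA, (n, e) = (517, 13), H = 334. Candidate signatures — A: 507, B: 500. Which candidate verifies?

B

Candidate A: 507^2 = 257049 ≡ 100; 507^4 ≡ 100^2 = 10000 ≡ 177; 507^8 ≡ 177^2 = 31329 ≡ 309; 13 = 8 + 4 + 1, so 507^13 ≡ 309·177·507 ≡ 56 (mod 517)
Candidate B: 500^2 = 250000 ≡ 289; 500^4 ≡ 289^2 = 83521 ≡ 284; 500^8 ≡ 284^2 = 80656 ≡ 4; 13 = 8 + 4 + 1, so 500^13 ≡ 4·284·500 ≡ 334 (mod 517)
  → matches H = 334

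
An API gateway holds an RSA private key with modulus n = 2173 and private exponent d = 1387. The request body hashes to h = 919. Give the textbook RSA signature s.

Squares mod 2173: h^1≡919, h^2≡1437, h^4≡619, h^8≡713, h^16≡2060, h^32≡1904, h^64≡652, h^128≡1369, h^256≡1035, h^512≡2109, h^1024≡1923
1387 = 1024 + 256 + 64 + 32 + 8 + 2 + 1, so h^1387 ≡ 1923·1035·652·1904·713·1437·919 ≡ 151 (mod 2173)

151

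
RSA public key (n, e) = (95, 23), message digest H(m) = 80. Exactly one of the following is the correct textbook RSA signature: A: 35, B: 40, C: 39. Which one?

Candidate A: Squares mod 95: 35^1≡35, 35^2≡85, 35^4≡5, 35^8≡25, 35^16≡55; 23 = 16 + 4 + 2 + 1, so 35^23 ≡ 55·5·85·35 ≡ 80 (mod 95)
  → matches H(m) = 80
Candidate B: Squares mod 95: 40^1≡40, 40^2≡80, 40^4≡35, 40^8≡85, 40^16≡5; 23 = 16 + 4 + 2 + 1, so 40^23 ≡ 5·35·80·40 ≡ 70 (mod 95)
Candidate C: Squares mod 95: 39^1≡39, 39^2≡1, 39^4≡1, 39^8≡1, 39^16≡1; 23 = 16 + 4 + 2 + 1, so 39^23 ≡ 1·1·1·39 ≡ 39 (mod 95)

A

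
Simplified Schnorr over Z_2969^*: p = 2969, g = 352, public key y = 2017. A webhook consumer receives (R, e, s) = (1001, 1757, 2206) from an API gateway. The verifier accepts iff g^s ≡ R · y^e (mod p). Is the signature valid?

g^s mod p:
Squares mod 2969: 352^1≡352, 352^2≡2175, 352^4≡1008, 352^8≡666, 352^16≡1175, 352^32≡40, 352^64≡1600, 352^128≡722, 352^256≡1709, 352^512≡2154, 352^1024≡2138, 352^2048≡1753
2206 = 2048 + 128 + 16 + 8 + 4 + 2, so 352^2206 ≡ 1753·722·1175·666·1008·2175 ≡ 330 (mod 2969)
R · y^e mod p:
Squares mod 2969: 2017^1≡2017, 2017^2≡759, 2017^4≡95, 2017^8≡118, 2017^16≡2048, 2017^32≡2076, 2017^64≡1757, 2017^128≡2258, 2017^256≡791, 2017^512≡2191, 2017^1024≡2577
1757 = 1024 + 512 + 128 + 64 + 16 + 8 + 4 + 1, so 2017^1757 ≡ 2577·2191·2258·1757·2048·118·95·2017 ≡ 1083 (mod 2969)
1001·1083 = 1084083 ≡ 398 (mod 2969)
330 ≠ 398; the check fails.

invalid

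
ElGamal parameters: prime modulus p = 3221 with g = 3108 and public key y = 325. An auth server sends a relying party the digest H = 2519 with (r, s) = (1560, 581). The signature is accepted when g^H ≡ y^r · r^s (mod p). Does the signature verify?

verifies

Left side g^H mod p:
3108^2 = 9659664 ≡ 3106
3108^4 ≡ 3106^2 = 9647236 ≡ 341
3108^8 ≡ 341^2 = 116281 ≡ 325
3108^16 ≡ 325^2 = 105625 ≡ 2553
3108^32 ≡ 2553^2 = 6517809 ≡ 1726
3108^64 ≡ 1726^2 = 2979076 ≡ 2872
3108^128 ≡ 2872^2 = 8248384 ≡ 2624
3108^256 ≡ 2624^2 = 6885376 ≡ 2099
3108^512 ≡ 2099^2 = 4405801 ≡ 2694
3108^1024 ≡ 2694^2 = 7257636 ≡ 723
3108^2048 ≡ 723^2 = 522729 ≡ 927
2519 = 2048 + 256 + 128 + 64 + 16 + 4 + 2 + 1, so 3108^2519 ≡ 927·2099·2624·2872·2553·341·3106·3108 ≡ 830 (mod 3221)
Right side y^r · r^s mod p:
325^2 = 105625 ≡ 2553
325^4 ≡ 2553^2 = 6517809 ≡ 1726
325^8 ≡ 1726^2 = 2979076 ≡ 2872
325^16 ≡ 2872^2 = 8248384 ≡ 2624
325^32 ≡ 2624^2 = 6885376 ≡ 2099
325^64 ≡ 2099^2 = 4405801 ≡ 2694
325^128 ≡ 2694^2 = 7257636 ≡ 723
325^256 ≡ 723^2 = 522729 ≡ 927
325^512 ≡ 927^2 = 859329 ≡ 2543
325^1024 ≡ 2543^2 = 6466849 ≡ 2302
1560 = 1024 + 512 + 16 + 8, so 325^1560 ≡ 2302·2543·2624·2872 ≡ 81 (mod 3221)
1560^2 = 2433600 ≡ 1745
1560^4 ≡ 1745^2 = 3045025 ≡ 1180
1560^8 ≡ 1180^2 = 1392400 ≡ 928
1560^16 ≡ 928^2 = 861184 ≡ 1177
1560^32 ≡ 1177^2 = 1385329 ≡ 299
1560^64 ≡ 299^2 = 89401 ≡ 2434
1560^128 ≡ 2434^2 = 5924356 ≡ 937
1560^256 ≡ 937^2 = 877969 ≡ 1857
1560^512 ≡ 1857^2 = 3448449 ≡ 1979
581 = 512 + 64 + 4 + 1, so 1560^581 ≡ 1979·2434·1180·1560 ≡ 2595 (mod 3221)
81·2595 = 210195 ≡ 830 (mod 3221)
830 ≡ 830 (mod 3221), so the signature is genuine.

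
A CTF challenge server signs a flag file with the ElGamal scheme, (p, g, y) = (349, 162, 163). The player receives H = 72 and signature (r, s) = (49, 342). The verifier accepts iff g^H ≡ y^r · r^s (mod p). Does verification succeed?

Left side g^H mod p:
162^2 = 26244 ≡ 69
162^4 ≡ 69^2 = 4761 ≡ 224
162^8 ≡ 224^2 = 50176 ≡ 269
162^16 ≡ 269^2 = 72361 ≡ 118
162^32 ≡ 118^2 = 13924 ≡ 313
162^64 ≡ 313^2 = 97969 ≡ 249
72 = 64 + 8, so 162^72 ≡ 249·269 ≡ 322 (mod 349)
Right side y^r · r^s mod p:
163^2 = 26569 ≡ 45
163^4 ≡ 45^2 = 2025 ≡ 280
163^8 ≡ 280^2 = 78400 ≡ 224
163^16 ≡ 224^2 = 50176 ≡ 269
163^32 ≡ 269^2 = 72361 ≡ 118
49 = 32 + 16 + 1, so 163^49 ≡ 118·269·163 ≡ 21 (mod 349)
49^2 = 2401 ≡ 307
49^4 ≡ 307^2 = 94249 ≡ 19
49^8 ≡ 19^2 = 361 ≡ 12
49^16 ≡ 12^2 = 144
49^32 ≡ 144^2 = 20736 ≡ 145
49^64 ≡ 145^2 = 21025 ≡ 85
49^128 ≡ 85^2 = 7225 ≡ 245
49^256 ≡ 245^2 = 60025 ≡ 346
342 = 256 + 64 + 16 + 4 + 2, so 49^342 ≡ 346·85·144·19·307 ≡ 171 (mod 349)
21·171 = 3591 ≡ 101 (mod 349)
322 ≠ 101, so verification fails.

fails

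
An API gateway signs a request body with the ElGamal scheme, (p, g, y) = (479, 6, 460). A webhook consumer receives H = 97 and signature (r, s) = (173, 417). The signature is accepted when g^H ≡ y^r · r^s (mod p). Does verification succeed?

Left side g^H mod p:
6^97 mod 479 = 448
Right side y^r · r^s mod p:
460^173 mod 479 = 10
173^417 mod 479 = 327
10·327 = 3270 ≡ 396 (mod 479)
448 ≠ 396, so verification fails.

fails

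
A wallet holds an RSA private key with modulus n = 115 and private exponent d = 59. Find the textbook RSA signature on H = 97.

Squares mod 115: H^1≡97, H^2≡94, H^4≡96, H^8≡16, H^16≡26, H^32≡101
59 = 32 + 16 + 8 + 2 + 1, so H^59 ≡ 101·26·16·94·97 ≡ 88 (mod 115)

88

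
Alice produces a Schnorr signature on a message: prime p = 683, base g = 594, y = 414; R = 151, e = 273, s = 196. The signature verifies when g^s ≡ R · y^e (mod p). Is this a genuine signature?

genuine

g^s mod p:
594^196 mod 683 = 214
R · y^e mod p:
414^273 mod 683 = 603
151·603 = 91053 ≡ 214 (mod 683)
214 ≡ 214 (mod 683); signature holds.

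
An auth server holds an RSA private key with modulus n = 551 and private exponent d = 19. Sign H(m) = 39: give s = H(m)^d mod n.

514

Squares mod 551: (H(m))^1≡39, (H(m))^2≡419, (H(m))^4≡343, (H(m))^8≡286, (H(m))^16≡248
19 = 16 + 2 + 1, so (H(m))^19 ≡ 248·419·39 ≡ 514 (mod 551)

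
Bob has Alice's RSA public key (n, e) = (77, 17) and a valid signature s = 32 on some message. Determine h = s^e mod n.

Squares mod 77: s^1≡32, s^2≡23, s^4≡67, s^8≡23, s^16≡67
17 = 16 + 1, so s^17 ≡ 67·32 ≡ 65 (mod 77)

65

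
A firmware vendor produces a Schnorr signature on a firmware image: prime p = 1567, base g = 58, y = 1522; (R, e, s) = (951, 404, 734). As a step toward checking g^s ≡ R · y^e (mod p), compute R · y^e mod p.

1340

1522^2 = 2316484 ≡ 458
1522^4 ≡ 458^2 = 209764 ≡ 1353
1522^8 ≡ 1353^2 = 1830609 ≡ 353
1522^16 ≡ 353^2 = 124609 ≡ 816
1522^32 ≡ 816^2 = 665856 ≡ 1448
1522^64 ≡ 1448^2 = 2096704 ≡ 58
1522^128 ≡ 58^2 = 3364 ≡ 230
1522^256 ≡ 230^2 = 52900 ≡ 1189
404 = 256 + 128 + 16 + 4, so 1522^404 ≡ 1189·230·816·1353 ≡ 8 (mod 1567)
R · y^e ≡ 951·8 = 7608 ≡ 1340 (mod 1567)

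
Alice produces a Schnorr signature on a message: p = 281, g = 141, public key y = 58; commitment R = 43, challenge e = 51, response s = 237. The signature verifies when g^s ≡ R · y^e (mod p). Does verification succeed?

g^s mod p:
141^237 mod 281 = 25
R · y^e mod p:
58^51 mod 281 = 111
43·111 = 4773 ≡ 277 (mod 281)
25 ≠ 277; the check fails.

fails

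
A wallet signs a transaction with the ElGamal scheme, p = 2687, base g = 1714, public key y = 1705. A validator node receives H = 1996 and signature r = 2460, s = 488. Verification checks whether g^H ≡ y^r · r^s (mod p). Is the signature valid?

invalid

Left side g^H mod p:
1714^2 = 2937796 ≡ 905
1714^4 ≡ 905^2 = 819025 ≡ 2177
1714^8 ≡ 2177^2 = 4739329 ≡ 2148
1714^16 ≡ 2148^2 = 4613904 ≡ 325
1714^32 ≡ 325^2 = 105625 ≡ 832
1714^64 ≡ 832^2 = 692224 ≡ 1665
1714^128 ≡ 1665^2 = 2772225 ≡ 1928
1714^256 ≡ 1928^2 = 3717184 ≡ 1063
1714^512 ≡ 1063^2 = 1129969 ≡ 1429
1714^1024 ≡ 1429^2 = 2042041 ≡ 2608
1996 = 1024 + 512 + 256 + 128 + 64 + 8 + 4, so 1714^1996 ≡ 2608·1429·1063·1928·1665·2148·2177 ≡ 1674 (mod 2687)
Right side y^r · r^s mod p:
1705^2 = 2907025 ≡ 2378
1705^4 ≡ 2378^2 = 5654884 ≡ 1436
1705^8 ≡ 1436^2 = 2062096 ≡ 1167
1705^16 ≡ 1167^2 = 1361889 ≡ 2267
1705^32 ≡ 2267^2 = 5139289 ≡ 1745
1705^64 ≡ 1745^2 = 3045025 ≡ 654
1705^128 ≡ 654^2 = 427716 ≡ 483
1705^256 ≡ 483^2 = 233289 ≡ 2207
1705^512 ≡ 2207^2 = 4870849 ≡ 2005
1705^1024 ≡ 2005^2 = 4020025 ≡ 273
1705^2048 ≡ 273^2 = 74529 ≡ 1980
2460 = 2048 + 256 + 128 + 16 + 8 + 4, so 1705^2460 ≡ 1980·2207·483·2267·1167·1436 ≡ 1736 (mod 2687)
2460^2 = 6051600 ≡ 476
2460^4 ≡ 476^2 = 226576 ≡ 868
2460^8 ≡ 868^2 = 753424 ≡ 1064
2460^16 ≡ 1064^2 = 1132096 ≡ 869
2460^32 ≡ 869^2 = 755161 ≡ 114
2460^64 ≡ 114^2 = 12996 ≡ 2248
2460^128 ≡ 2248^2 = 5053504 ≡ 1944
2460^256 ≡ 1944^2 = 3779136 ≡ 1214
488 = 256 + 128 + 64 + 32 + 8, so 2460^488 ≡ 1214·1944·2248·114·1064 ≡ 1572 (mod 2687)
1736·1572 = 2728992 ≡ 1687 (mod 2687)
1674 ≠ 1687, so verification fails.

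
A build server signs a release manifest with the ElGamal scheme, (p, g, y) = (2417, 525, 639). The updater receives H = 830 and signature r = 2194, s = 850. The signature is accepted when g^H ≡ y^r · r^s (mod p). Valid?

no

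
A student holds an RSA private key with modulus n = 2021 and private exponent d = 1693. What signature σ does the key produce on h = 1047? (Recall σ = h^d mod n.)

1299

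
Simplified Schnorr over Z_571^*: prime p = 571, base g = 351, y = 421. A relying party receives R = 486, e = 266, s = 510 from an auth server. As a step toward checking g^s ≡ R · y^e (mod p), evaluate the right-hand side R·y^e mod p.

214

421^2 = 177241 ≡ 231
421^4 ≡ 231^2 = 53361 ≡ 258
421^8 ≡ 258^2 = 66564 ≡ 328
421^16 ≡ 328^2 = 107584 ≡ 236
421^32 ≡ 236^2 = 55696 ≡ 309
421^64 ≡ 309^2 = 95481 ≡ 124
421^128 ≡ 124^2 = 15376 ≡ 530
421^256 ≡ 530^2 = 280900 ≡ 539
266 = 256 + 8 + 2, so 421^266 ≡ 539·328·231 ≡ 461 (mod 571)
R · y^e ≡ 486·461 = 224046 ≡ 214 (mod 571)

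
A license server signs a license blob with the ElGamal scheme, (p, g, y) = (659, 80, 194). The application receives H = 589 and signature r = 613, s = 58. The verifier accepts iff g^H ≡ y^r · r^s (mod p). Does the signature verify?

verifies

Left side g^H mod p:
80^589 mod 659 = 185
Right side y^r · r^s mod p:
194^613 mod 659 = 73
613^58 mod 659 = 156
73·156 = 11388 ≡ 185 (mod 659)
185 ≡ 185 (mod 659), so the signature is genuine.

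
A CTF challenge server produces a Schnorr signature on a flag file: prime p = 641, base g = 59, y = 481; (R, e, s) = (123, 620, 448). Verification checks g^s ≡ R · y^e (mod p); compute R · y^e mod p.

481^2 = 231361 ≡ 601
481^4 ≡ 601^2 = 361201 ≡ 318
481^8 ≡ 318^2 = 101124 ≡ 487
481^16 ≡ 487^2 = 237169 ≡ 640
481^32 ≡ 640^2 = 409600 ≡ 1
481^64 ≡ 1^2 = 1
481^128 ≡ 1^2 = 1
481^256 ≡ 1^2 = 1
481^512 ≡ 1^2 = 1
620 = 512 + 64 + 32 + 8 + 4, so 481^620 ≡ 1·1·1·487·318 ≡ 385 (mod 641)
R · y^e ≡ 123·385 = 47355 ≡ 562 (mod 641)

562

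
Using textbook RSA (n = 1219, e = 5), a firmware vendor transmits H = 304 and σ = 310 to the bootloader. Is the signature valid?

σ^2 ≡ 310^2 = 96100 ≡ 1018
σ^4 ≡ 1018^2 = 1036324 ≡ 174
5 = 4 + 1, so σ^5 ≡ 174·310 ≡ 304 (mod 1219)
σ^5 mod 1219 = 304 matches H.

valid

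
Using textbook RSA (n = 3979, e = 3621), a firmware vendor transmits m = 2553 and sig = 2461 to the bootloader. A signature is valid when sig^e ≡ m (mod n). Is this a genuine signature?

sig^2 ≡ 2461^2 = 6056521 ≡ 483
sig^4 ≡ 483^2 = 233289 ≡ 2507
sig^8 ≡ 2507^2 = 6285049 ≡ 2208
sig^16 ≡ 2208^2 = 4875264 ≡ 989
sig^32 ≡ 989^2 = 978121 ≡ 3266
sig^64 ≡ 3266^2 = 10666756 ≡ 3036
sig^128 ≡ 3036^2 = 9217296 ≡ 1932
sig^256 ≡ 1932^2 = 3732624 ≡ 322
sig^512 ≡ 322^2 = 103684 ≡ 230
sig^1024 ≡ 230^2 = 52900 ≡ 1173
sig^2048 ≡ 1173^2 = 1375929 ≡ 3174
3621 = 2048 + 1024 + 512 + 32 + 4 + 1, so sig^3621 ≡ 3174·1173·230·3266·2507·2461 ≡ 2553 (mod 3979)
Since 2553 equals the digest 2553, verification succeeds.

genuine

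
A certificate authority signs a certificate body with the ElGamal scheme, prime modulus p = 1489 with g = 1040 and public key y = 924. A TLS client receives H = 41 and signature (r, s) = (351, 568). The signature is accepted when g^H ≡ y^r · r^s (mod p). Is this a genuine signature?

genuine

Left side g^H mod p:
1040^41 mod 1489 = 71
Right side y^r · r^s mod p:
924^351 mod 1489 = 1384
351^568 mod 1489 = 836
1384·836 = 1157024 ≡ 71 (mod 1489)
71 ≡ 71 (mod 1489), so the signature is genuine.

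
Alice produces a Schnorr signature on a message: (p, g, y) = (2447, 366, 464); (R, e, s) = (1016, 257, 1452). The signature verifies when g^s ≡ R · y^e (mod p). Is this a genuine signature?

g^s mod p:
366^2 = 133956 ≡ 1818
366^4 ≡ 1818^2 = 3305124 ≡ 1674
366^8 ≡ 1674^2 = 2802276 ≡ 461
366^16 ≡ 461^2 = 212521 ≡ 2079
366^32 ≡ 2079^2 = 4322241 ≡ 839
366^64 ≡ 839^2 = 703921 ≡ 1632
366^128 ≡ 1632^2 = 2663424 ≡ 1088
366^256 ≡ 1088^2 = 1183744 ≡ 1843
366^512 ≡ 1843^2 = 3396649 ≡ 213
366^1024 ≡ 213^2 = 45369 ≡ 1323
1452 = 1024 + 256 + 128 + 32 + 8 + 4, so 366^1452 ≡ 1323·1843·1088·839·461·1674 ≡ 2364 (mod 2447)
R · y^e mod p:
464^2 = 215296 ≡ 2407
464^4 ≡ 2407^2 = 5793649 ≡ 1600
464^8 ≡ 1600^2 = 2560000 ≡ 438
464^16 ≡ 438^2 = 191844 ≡ 978
464^32 ≡ 978^2 = 956484 ≡ 2154
464^64 ≡ 2154^2 = 4639716 ≡ 204
464^128 ≡ 204^2 = 41616 ≡ 17
464^256 ≡ 17^2 = 289
257 = 256 + 1, so 464^257 ≡ 289·464 ≡ 1958 (mod 2447)
1016·1958 = 1989328 ≡ 2364 (mod 2447)
2364 ≡ 2364 (mod 2447); signature holds.

genuine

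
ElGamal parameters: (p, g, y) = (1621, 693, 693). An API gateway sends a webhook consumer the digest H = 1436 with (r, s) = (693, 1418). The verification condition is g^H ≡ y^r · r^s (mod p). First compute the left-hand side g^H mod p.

243

693^2 = 480249 ≡ 433
693^4 ≡ 433^2 = 187489 ≡ 1074
693^8 ≡ 1074^2 = 1153476 ≡ 945
693^16 ≡ 945^2 = 893025 ≡ 1475
693^32 ≡ 1475^2 = 2175625 ≡ 243
693^64 ≡ 243^2 = 59049 ≡ 693
693^128 ≡ 693^2 = 480249 ≡ 433
693^256 ≡ 433^2 = 187489 ≡ 1074
693^512 ≡ 1074^2 = 1153476 ≡ 945
693^1024 ≡ 945^2 = 893025 ≡ 1475
1436 = 1024 + 256 + 128 + 16 + 8 + 4, so 693^1436 ≡ 1475·1074·433·1475·945·1074 ≡ 243 (mod 1621)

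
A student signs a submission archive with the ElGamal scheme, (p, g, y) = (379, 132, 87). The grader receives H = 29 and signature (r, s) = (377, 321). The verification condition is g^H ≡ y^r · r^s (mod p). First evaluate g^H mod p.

136

132^2 = 17424 ≡ 369
132^4 ≡ 369^2 = 136161 ≡ 100
132^8 ≡ 100^2 = 10000 ≡ 146
132^16 ≡ 146^2 = 21316 ≡ 92
29 = 16 + 8 + 4 + 1, so 132^29 ≡ 92·146·100·132 ≡ 136 (mod 379)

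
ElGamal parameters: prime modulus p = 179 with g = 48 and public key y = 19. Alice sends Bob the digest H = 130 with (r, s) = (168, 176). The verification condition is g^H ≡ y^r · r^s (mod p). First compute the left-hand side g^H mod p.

48^2 = 2304 ≡ 156
48^4 ≡ 156^2 = 24336 ≡ 171
48^8 ≡ 171^2 = 29241 ≡ 64
48^16 ≡ 64^2 = 4096 ≡ 158
48^32 ≡ 158^2 = 24964 ≡ 83
48^64 ≡ 83^2 = 6889 ≡ 87
48^128 ≡ 87^2 = 7569 ≡ 51
130 = 128 + 2, so 48^130 ≡ 51·156 ≡ 80 (mod 179)

80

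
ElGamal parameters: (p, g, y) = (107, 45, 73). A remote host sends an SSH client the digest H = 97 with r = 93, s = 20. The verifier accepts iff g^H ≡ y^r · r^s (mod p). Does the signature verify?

verifies

Left side g^H mod p:
Squares mod 107: 45^1≡45, 45^2≡99, 45^4≡64, 45^8≡30, 45^16≡44, 45^32≡10, 45^64≡100
97 = 64 + 32 + 1, so 45^97 ≡ 100·10·45 ≡ 60 (mod 107)
Right side y^r · r^s mod p:
Squares mod 107: 73^1≡73, 73^2≡86, 73^4≡13, 73^8≡62, 73^16≡99, 73^32≡64, 73^64≡30
93 = 64 + 16 + 8 + 4 + 1, so 73^93 ≡ 30·99·62·13·73 ≡ 98 (mod 107)
Squares mod 107: 93^1≡93, 93^2≡89, 93^4≡3, 93^8≡9, 93^16≡81
20 = 16 + 4, so 93^20 ≡ 81·3 ≡ 29 (mod 107)
98·29 = 2842 ≡ 60 (mod 107)
60 ≡ 60 (mod 107), so the signature is genuine.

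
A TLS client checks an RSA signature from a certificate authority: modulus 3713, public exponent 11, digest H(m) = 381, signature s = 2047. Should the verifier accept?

reject

Squares mod 3713: s^1≡2047, s^2≡1945, s^4≡3191, s^8≡1435
11 = 8 + 2 + 1, so s^11 ≡ 1435·1945·2047 ≡ 44 (mod 3713)
44 ≠ 381, so verification fails.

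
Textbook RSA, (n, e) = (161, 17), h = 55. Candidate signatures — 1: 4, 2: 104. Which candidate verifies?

2

Candidate 1: Squares mod 161: 4^1≡4, 4^2≡16, 4^4≡95, 4^8≡9, 4^16≡81; 17 = 16 + 1, so 4^17 ≡ 81·4 ≡ 2 (mod 161)
Candidate 2: Squares mod 161: 104^1≡104, 104^2≡29, 104^4≡36, 104^8≡8, 104^16≡64; 17 = 16 + 1, so 104^17 ≡ 64·104 ≡ 55 (mod 161)
  → matches h = 55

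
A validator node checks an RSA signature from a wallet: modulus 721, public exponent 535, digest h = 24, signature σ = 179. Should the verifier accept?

σ^2 ≡ 179^2 = 32041 ≡ 317
σ^4 ≡ 317^2 = 100489 ≡ 270
σ^8 ≡ 270^2 = 72900 ≡ 79
σ^16 ≡ 79^2 = 6241 ≡ 473
σ^32 ≡ 473^2 = 223729 ≡ 219
σ^64 ≡ 219^2 = 47961 ≡ 375
σ^128 ≡ 375^2 = 140625 ≡ 30
σ^256 ≡ 30^2 = 900 ≡ 179
σ^512 ≡ 179^2 = 32041 ≡ 317
535 = 512 + 16 + 4 + 2 + 1, so σ^535 ≡ 317·473·270·317·179 ≡ 697 (mod 721)
σ^535 mod 721 = 697, but h = 24.

reject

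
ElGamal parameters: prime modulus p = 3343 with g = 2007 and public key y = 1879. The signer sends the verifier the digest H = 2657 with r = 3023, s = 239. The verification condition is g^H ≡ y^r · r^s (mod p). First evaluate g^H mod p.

2007^2657 mod 3343 = 848

848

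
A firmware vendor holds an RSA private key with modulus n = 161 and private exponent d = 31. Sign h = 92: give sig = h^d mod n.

h^31 mod 161 = 92

92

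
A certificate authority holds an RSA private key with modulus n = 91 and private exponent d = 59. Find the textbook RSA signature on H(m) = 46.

(H(m))^2 ≡ 46^2 = 2116 ≡ 23
(H(m))^4 ≡ 23^2 = 529 ≡ 74
(H(m))^8 ≡ 74^2 = 5476 ≡ 16
(H(m))^16 ≡ 16^2 = 256 ≡ 74
(H(m))^32 ≡ 74^2 = 5476 ≡ 16
59 = 32 + 16 + 8 + 2 + 1, so (H(m))^59 ≡ 16·74·16·23·46 ≡ 2 (mod 91)

2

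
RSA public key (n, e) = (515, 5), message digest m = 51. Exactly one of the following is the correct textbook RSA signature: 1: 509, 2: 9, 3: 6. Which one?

Candidate 1: Squares mod 515: 509^1≡509, 509^2≡36, 509^4≡266; 5 = 4 + 1, so 509^5 ≡ 266·509 ≡ 464 (mod 515)
Candidate 2: Squares mod 515: 9^1≡9, 9^2≡81, 9^4≡381; 5 = 4 + 1, so 9^5 ≡ 381·9 ≡ 339 (mod 515)
Candidate 3: Squares mod 515: 6^1≡6, 6^2≡36, 6^4≡266; 5 = 4 + 1, so 6^5 ≡ 266·6 ≡ 51 (mod 515)
  → matches m = 51

3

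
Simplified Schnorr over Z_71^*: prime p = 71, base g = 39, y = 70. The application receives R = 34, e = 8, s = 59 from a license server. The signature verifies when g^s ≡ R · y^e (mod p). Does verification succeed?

g^s mod p:
39^2 = 1521 ≡ 30
39^4 ≡ 30^2 = 900 ≡ 48
39^8 ≡ 48^2 = 2304 ≡ 32
39^16 ≡ 32^2 = 1024 ≡ 30
39^32 ≡ 30^2 = 900 ≡ 48
59 = 32 + 16 + 8 + 2 + 1, so 39^59 ≡ 48·30·32·30·39 ≡ 34 (mod 71)
R · y^e mod p:
70^2 = 4900 ≡ 1
70^4 ≡ 1^2 = 1
70^8 ≡ 1^2 = 1
34·1 = 34 ≡ 34 (mod 71)
34 ≡ 34 (mod 71); signature holds.

passes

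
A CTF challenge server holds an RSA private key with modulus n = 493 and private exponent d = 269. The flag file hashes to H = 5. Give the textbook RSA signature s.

H^2 ≡ 5^2 = 25
H^4 ≡ 25^2 = 625 ≡ 132
H^8 ≡ 132^2 = 17424 ≡ 169
H^16 ≡ 169^2 = 28561 ≡ 460
H^32 ≡ 460^2 = 211600 ≡ 103
H^64 ≡ 103^2 = 10609 ≡ 256
H^128 ≡ 256^2 = 65536 ≡ 460
H^256 ≡ 460^2 = 211600 ≡ 103
269 = 256 + 8 + 4 + 1, so H^269 ≡ 103·169·132·5 ≡ 241 (mod 493)

241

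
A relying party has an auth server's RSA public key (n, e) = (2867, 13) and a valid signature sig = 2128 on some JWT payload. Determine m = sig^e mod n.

1104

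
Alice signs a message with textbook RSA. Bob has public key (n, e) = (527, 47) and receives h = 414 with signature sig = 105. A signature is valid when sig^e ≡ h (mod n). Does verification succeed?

passes

sig^2 ≡ 105^2 = 11025 ≡ 485
sig^4 ≡ 485^2 = 235225 ≡ 183
sig^8 ≡ 183^2 = 33489 ≡ 288
sig^16 ≡ 288^2 = 82944 ≡ 205
sig^32 ≡ 205^2 = 42025 ≡ 392
47 = 32 + 8 + 4 + 2 + 1, so sig^47 ≡ 392·288·183·485·105 ≡ 414 (mod 527)
sig^47 mod 527 = 414 matches h.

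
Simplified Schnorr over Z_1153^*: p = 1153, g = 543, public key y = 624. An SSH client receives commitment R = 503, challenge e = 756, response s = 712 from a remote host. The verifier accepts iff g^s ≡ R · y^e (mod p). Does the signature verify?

does not verify

g^s mod p:
543^712 mod 1153 = 256
R · y^e mod p:
624^756 mod 1153 = 1
503·1 = 503 ≡ 503 (mod 1153)
256 ≠ 503; the check fails.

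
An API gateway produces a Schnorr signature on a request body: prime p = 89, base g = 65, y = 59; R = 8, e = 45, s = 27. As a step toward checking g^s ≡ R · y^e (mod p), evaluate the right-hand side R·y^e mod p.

62

Squares mod 89: 59^1≡59, 59^2≡10, 59^4≡11, 59^8≡32, 59^16≡45, 59^32≡67
45 = 32 + 8 + 4 + 1, so 59^45 ≡ 67·32·11·59 ≡ 30 (mod 89)
R · y^e ≡ 8·30 = 240 ≡ 62 (mod 89)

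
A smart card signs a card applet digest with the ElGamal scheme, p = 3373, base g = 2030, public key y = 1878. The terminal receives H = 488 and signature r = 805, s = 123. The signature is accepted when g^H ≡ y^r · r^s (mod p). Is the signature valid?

valid

Left side g^H mod p:
2030^2 = 4120900 ≡ 2467
2030^4 ≡ 2467^2 = 6086089 ≡ 1197
2030^8 ≡ 1197^2 = 1432809 ≡ 2657
2030^16 ≡ 2657^2 = 7059649 ≡ 3333
2030^32 ≡ 3333^2 = 11108889 ≡ 1600
2030^64 ≡ 1600^2 = 2560000 ≡ 3266
2030^128 ≡ 3266^2 = 10666756 ≡ 1330
2030^256 ≡ 1330^2 = 1768900 ≡ 1448
488 = 256 + 128 + 64 + 32 + 8, so 2030^488 ≡ 1448·1330·3266·1600·2657 ≡ 1038 (mod 3373)
Right side y^r · r^s mod p:
1878^2 = 3526884 ≡ 2099
1878^4 ≡ 2099^2 = 4405801 ≡ 663
1878^8 ≡ 663^2 = 439569 ≡ 1079
1878^16 ≡ 1079^2 = 1164241 ≡ 556
1878^32 ≡ 556^2 = 309136 ≡ 2193
1878^64 ≡ 2193^2 = 4809249 ≡ 2724
1878^128 ≡ 2724^2 = 7420176 ≡ 2949
1878^256 ≡ 2949^2 = 8696601 ≡ 1007
1878^512 ≡ 1007^2 = 1014049 ≡ 2149
805 = 512 + 256 + 32 + 4 + 1, so 1878^805 ≡ 2149·1007·2193·663·1878 ≡ 573 (mod 3373)
805^2 = 648025 ≡ 409
805^4 ≡ 409^2 = 167281 ≡ 2004
805^8 ≡ 2004^2 = 4016016 ≡ 2146
805^16 ≡ 2146^2 = 4605316 ≡ 1171
805^32 ≡ 1171^2 = 1371241 ≡ 1803
805^64 ≡ 1803^2 = 3250809 ≡ 2610
123 = 64 + 32 + 16 + 8 + 2 + 1, so 805^123 ≡ 2610·1803·1171·2146·409·805 ≡ 2898 (mod 3373)
573·2898 = 1660554 ≡ 1038 (mod 3373)
1038 ≡ 1038 (mod 3373), so the signature is genuine.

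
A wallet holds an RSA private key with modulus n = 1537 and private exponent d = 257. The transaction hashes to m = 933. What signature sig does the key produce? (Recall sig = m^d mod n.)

m^2 ≡ 933^2 = 870489 ≡ 547
m^4 ≡ 547^2 = 299209 ≡ 1031
m^8 ≡ 1031^2 = 1062961 ≡ 894
m^16 ≡ 894^2 = 799236 ≡ 1533
m^32 ≡ 1533^2 = 2350089 ≡ 16
m^64 ≡ 16^2 = 256
m^128 ≡ 256^2 = 65536 ≡ 982
m^256 ≡ 982^2 = 964324 ≡ 625
257 = 256 + 1, so m^257 ≡ 625·933 ≡ 602 (mod 1537)

602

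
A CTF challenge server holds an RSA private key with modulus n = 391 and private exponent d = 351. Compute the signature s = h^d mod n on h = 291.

h^2 ≡ 291^2 = 84681 ≡ 225
h^4 ≡ 225^2 = 50625 ≡ 186
h^8 ≡ 186^2 = 34596 ≡ 188
h^16 ≡ 188^2 = 35344 ≡ 154
h^32 ≡ 154^2 = 23716 ≡ 256
h^64 ≡ 256^2 = 65536 ≡ 239
h^128 ≡ 239^2 = 57121 ≡ 35
h^256 ≡ 35^2 = 1225 ≡ 52
351 = 256 + 64 + 16 + 8 + 4 + 2 + 1, so h^351 ≡ 52·239·154·188·186·225·291 ≡ 43 (mod 391)

43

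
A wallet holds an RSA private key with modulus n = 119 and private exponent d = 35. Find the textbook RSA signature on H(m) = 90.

(H(m))^2 ≡ 90^2 = 8100 ≡ 8
(H(m))^4 ≡ 8^2 = 64
(H(m))^8 ≡ 64^2 = 4096 ≡ 50
(H(m))^16 ≡ 50^2 = 2500 ≡ 1
(H(m))^32 ≡ 1^2 = 1
35 = 32 + 2 + 1, so (H(m))^35 ≡ 1·8·90 ≡ 6 (mod 119)

6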